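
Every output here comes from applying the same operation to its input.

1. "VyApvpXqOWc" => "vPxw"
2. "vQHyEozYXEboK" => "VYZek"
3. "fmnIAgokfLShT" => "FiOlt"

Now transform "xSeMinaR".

XmA

The rule is to keep one character in every 3, starting at position 1 (positions 1st, 4th, 7th, ...), then flip the case of every letter.
"xSeMinaR" → "XmA".
(Check on "fmnIAgokfLShT": → "fIoLT" → "FiOlt" ✓)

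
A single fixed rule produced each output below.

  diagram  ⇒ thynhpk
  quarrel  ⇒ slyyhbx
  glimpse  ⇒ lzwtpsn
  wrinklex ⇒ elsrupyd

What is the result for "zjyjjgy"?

The pattern: reverse the string, then shift every letter 7 places forward in the alphabet (wrapping around).
Starting from "zjyjjgy": after the first operation, "ygjjyjz"; after the second, "fnqqfqg".
(Check on "quarrel": → "lerrauq" → "slyyhbx" ✓)

fnqqfqg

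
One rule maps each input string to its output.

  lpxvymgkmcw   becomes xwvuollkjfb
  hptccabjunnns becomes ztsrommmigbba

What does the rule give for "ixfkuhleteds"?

What's happening: shift every letter 1 place backward in the alphabet (wrapping around), then sort the characters into reverse alphabetical order.
Applying both steps to "ixfkuhleteds": "hwejtgkdsdcr", then "wtsrkjhgeddc".
(Check on "hptccabjunnns": → "gosbbzaitmmmr" → "ztsrommmigbba" ✓)

wtsrkjhgeddc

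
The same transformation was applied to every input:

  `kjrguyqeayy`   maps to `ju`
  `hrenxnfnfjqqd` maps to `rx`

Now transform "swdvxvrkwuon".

Each output is the input with this applied: keep one character in every 3, starting at position 2 (positions 2nd, 5th, 8th, ...), then keep only the first 2 characters.
Applying both steps to "swdvxvrkwuon": "wxko", then "wx".

wx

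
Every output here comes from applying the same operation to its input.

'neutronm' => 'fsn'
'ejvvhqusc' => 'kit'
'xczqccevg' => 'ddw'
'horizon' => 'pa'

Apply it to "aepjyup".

fz

In each case the input is transformed by: shift every letter 1 place forward in the alphabet (wrapping around), then keep one character in every 3, starting at position 2 (positions 2nd, 5th, 8th, ...).
Starting from "aepjyup": after the first operation, "bfqkzvq"; after the second, "fz".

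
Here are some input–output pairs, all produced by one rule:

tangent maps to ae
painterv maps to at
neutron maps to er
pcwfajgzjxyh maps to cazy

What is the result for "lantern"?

The transformation: move the last character to the front, then keep one character in every 3, starting at position 3 (positions 3rd, 6th, 9th, ...).
Starting from "lantern": after the first operation, "nlanter"; after the second, "ae".

ae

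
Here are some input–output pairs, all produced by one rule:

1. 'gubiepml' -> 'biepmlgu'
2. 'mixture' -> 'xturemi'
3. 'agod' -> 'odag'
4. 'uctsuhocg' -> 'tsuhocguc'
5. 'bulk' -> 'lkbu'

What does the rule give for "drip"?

ipdr

In each case the input is transformed by: move the first 2 characters to the end (rotate left by 2).
So "drip" becomes "ipdr".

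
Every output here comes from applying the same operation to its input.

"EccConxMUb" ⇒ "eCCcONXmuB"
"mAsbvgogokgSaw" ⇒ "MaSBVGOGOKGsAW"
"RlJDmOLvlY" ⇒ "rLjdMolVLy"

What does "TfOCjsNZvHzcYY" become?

The transformation: flip the case of every letter.
Applying that to "TfOCjsNZvHzcYY" gives "tFocJSnzVhZCyy".

tFocJSnzVhZCyy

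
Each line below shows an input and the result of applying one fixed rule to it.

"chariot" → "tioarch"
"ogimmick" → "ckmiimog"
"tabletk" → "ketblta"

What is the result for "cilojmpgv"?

Each output is the input with this applied: swap each adjacent pair of characters (1↔2, 3↔4, ...), then reverse the string.
On "cilojmpgv": the first step gives "icolmjgpv", and the second then gives "vpgjmloci".
(Check on "tabletk": → "atlbtek" → "ketblta" ✓)

vpgjmloci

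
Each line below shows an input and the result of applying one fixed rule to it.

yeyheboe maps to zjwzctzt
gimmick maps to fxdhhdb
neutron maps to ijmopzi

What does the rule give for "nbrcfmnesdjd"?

yeynzihaxmwi

Each output is the input with this applied: shift every letter 5 places backward in the alphabet (wrapping around), then reverse the string.
Working it through for "nbrcfmnesdjd": intermediate "iwmxahiznyey", final "yeynzihaxmwi".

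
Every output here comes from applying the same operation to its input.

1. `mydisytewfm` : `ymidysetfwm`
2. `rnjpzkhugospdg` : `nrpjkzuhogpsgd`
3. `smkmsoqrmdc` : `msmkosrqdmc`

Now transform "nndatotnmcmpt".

nnadotntcmpmt

Rule — swap each adjacent pair of characters (1↔2, 3↔4, ...).
Doing the same to "nndatotnmcmpt": "nnadotntcmpmt".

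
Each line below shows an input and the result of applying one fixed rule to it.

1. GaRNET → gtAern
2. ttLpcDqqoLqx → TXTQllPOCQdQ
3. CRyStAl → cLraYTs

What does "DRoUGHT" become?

dtrhOgu

Each output is the input with this applied: flip the case of every letter, then take characters alternately from the front and the back (1st, last, 2nd, 2nd-last, ...).
"DRoUGHT" → "dtrhOgu".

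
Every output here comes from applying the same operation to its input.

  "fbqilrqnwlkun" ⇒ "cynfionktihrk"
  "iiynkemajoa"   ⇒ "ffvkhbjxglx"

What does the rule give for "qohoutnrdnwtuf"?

Each output is the input with this applied: shift every letter 3 places backward in the alphabet (wrapping around).
On "qohoutnrdnwtuf" that produces "nlelrqkoaktqrc".

nlelrqkoaktqrc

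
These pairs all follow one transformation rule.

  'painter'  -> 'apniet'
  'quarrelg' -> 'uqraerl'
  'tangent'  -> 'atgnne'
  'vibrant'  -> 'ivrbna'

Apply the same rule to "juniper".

ujinep

Rule — delete the last character, then swap each adjacent pair of characters (1↔2, 3↔4, ...).
"juniper" → "junipe" → "ujinep".
(Check on "tangent": → "tangen" → "atgnne" ✓)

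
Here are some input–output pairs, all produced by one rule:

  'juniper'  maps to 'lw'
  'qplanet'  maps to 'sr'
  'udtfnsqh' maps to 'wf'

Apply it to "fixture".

Rule — shift every letter 2 places forward in the alphabet (wrapping around), then keep only the first 2 characters.
On "fixture": the first step gives "hkzvwtg", and the second then gives "hk".
(Check on "juniper": → "lwpkrgt" → "lw" ✓)

hk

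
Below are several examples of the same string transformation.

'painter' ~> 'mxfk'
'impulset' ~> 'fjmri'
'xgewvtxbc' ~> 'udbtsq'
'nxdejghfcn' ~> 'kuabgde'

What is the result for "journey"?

glro

In each case the input is transformed by: delete the last 3 characters, then shift every letter 3 places backward in the alphabet (wrapping around).
For "journey" the result is "glro".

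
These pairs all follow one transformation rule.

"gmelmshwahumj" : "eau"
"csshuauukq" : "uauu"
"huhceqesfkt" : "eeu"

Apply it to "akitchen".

iea

The pattern: move the first 2 characters to the end (rotate left by 2), then keep only the vowels.
Applying both steps to "akitchen": "itchenak", then "iea".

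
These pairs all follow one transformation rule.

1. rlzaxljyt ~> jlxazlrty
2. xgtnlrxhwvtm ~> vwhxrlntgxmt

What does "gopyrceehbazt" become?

abheecrypogtz

In each case the input is transformed by: reverse the string, then move the first 2 characters to the end (rotate left by 2).
Working it through for "gopyrceehbazt": intermediate "tzabheecrypog", final "abheecrypogtz".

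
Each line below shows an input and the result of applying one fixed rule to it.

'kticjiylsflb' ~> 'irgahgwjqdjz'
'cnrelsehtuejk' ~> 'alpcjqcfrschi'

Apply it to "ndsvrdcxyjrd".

What's happening: shift every letter 2 places backward in the alphabet (wrapping around).
So "ndsvrdcxyjrd" becomes "lbqtpbavwhpb".

lbqtpbavwhpb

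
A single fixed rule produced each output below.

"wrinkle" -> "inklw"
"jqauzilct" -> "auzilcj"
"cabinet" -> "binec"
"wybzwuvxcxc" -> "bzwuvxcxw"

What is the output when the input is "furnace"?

Looking at the pairs, the operation is to swap the first and last characters, then delete the first 2 characters.
Working it through for "furnace": intermediate "eurnacf", final "rnacf".

rnacf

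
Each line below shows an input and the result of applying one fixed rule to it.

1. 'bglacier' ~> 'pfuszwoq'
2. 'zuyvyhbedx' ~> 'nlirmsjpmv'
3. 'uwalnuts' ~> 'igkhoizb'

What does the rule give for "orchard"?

crffqov

Rule — shift every letter 12 places backward in the alphabet (wrapping around), then take characters alternately from the front and the back (1st, last, 2nd, 2nd-last, ...).
On "orchard" that produces "crffqov".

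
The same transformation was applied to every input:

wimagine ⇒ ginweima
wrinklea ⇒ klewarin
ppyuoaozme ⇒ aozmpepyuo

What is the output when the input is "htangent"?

What's happening: swap the first and last characters, then swap the front and back halves of the string.
On "htangent": the first step gives "ttangenh", and the second then gives "genhttan".

genhttan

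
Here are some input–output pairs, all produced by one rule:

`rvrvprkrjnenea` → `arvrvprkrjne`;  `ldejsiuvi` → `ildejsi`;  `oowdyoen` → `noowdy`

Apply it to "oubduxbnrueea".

Each output is the input with this applied: move the last 3 characters to the front (rotate right by 3), then delete the first 2 characters.
On "oubduxbnrueea": the first step gives "eeaoubduxbnru", and the second then gives "aoubduxbnru".

aoubduxbnru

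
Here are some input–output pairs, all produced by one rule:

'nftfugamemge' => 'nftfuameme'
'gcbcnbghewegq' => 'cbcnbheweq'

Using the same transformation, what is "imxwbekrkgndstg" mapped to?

imxwbekrkndst

In each case the input is transformed by: remove every "g".
For "imxwbekrkgndstg" the result is "imxwbekrkndst".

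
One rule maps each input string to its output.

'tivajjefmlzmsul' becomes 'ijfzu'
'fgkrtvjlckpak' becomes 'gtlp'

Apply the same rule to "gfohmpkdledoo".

fmdd

The rule is to keep one character in every 3, starting at position 2 (positions 2nd, 5th, 8th, ...).
So "gfohmpkdledoo" becomes "fmdd".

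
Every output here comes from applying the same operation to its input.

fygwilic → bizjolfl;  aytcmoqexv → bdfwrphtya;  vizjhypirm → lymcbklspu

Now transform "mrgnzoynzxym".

upqjrcqbacpb

Rule — shift every letter 3 places forward in the alphabet (wrapping around), then swap each adjacent pair of characters (1↔2, 3↔4, ...).
Working it through for "mrgnzoynzxym": intermediate "pujqcrbqcabp", final "upqjrcqbacpb".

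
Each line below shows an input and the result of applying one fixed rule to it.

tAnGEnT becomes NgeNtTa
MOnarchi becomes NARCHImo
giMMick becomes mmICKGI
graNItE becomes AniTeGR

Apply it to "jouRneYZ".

UrNEyzJO

In each case the input is transformed by: move the first 2 characters to the end (rotate left by 2), then flip the case of every letter.
"jouRneYZ" → "UrNEyzJO".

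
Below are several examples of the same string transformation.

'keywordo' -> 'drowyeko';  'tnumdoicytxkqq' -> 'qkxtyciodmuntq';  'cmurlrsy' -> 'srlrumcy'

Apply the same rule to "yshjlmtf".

tmljhsyf

What's happening: move the last character to the front, then reverse the string.
Applying both steps to "yshjlmtf": "fyshjlmt", then "tmljhsyf".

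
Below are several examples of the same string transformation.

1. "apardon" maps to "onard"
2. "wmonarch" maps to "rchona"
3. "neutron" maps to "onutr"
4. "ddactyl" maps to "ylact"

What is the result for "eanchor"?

Rule — delete the first 2 characters, then move the first 3 characters to the end (rotate left by 3).
On "eanchor" that produces "ornch".

ornch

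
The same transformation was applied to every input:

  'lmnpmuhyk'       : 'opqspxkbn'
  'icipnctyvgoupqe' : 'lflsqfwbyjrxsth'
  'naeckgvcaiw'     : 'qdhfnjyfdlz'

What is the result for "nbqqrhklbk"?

qettuknoen

Each output is the input with this applied: shift every letter 3 places forward in the alphabet (wrapping around).
Doing the same to "nbqqrhklbk": "qettuknoen".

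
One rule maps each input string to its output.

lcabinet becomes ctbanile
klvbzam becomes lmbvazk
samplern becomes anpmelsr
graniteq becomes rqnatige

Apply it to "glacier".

lrcaeig

In each case the input is transformed by: swap the first and last characters, then swap each adjacent pair of characters (1↔2, 3↔4, ...).
Starting from "glacier": after the first operation, "rlacieg"; after the second, "lrcaeig".
(Check on "klvbzam": → "mlvbzak" → "lmbvazk" ✓)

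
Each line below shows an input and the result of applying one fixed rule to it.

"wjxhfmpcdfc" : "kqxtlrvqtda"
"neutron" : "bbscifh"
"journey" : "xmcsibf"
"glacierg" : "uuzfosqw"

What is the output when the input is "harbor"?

vfocfp

Looking at the pairs, the operation is to take characters alternately from the front and the back (1st, last, 2nd, 2nd-last, ...), then shift every letter 12 places backward in the alphabet (wrapping around).
"harbor" → "hraorb" → "vfocfp".
(Check on "glacierg": → "gglraeci" → "uuzfosqw" ✓)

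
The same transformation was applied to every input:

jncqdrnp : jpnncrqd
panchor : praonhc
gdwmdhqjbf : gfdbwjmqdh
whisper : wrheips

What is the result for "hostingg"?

hgogsnti

The pattern: take characters alternately from the front and the back (1st, last, 2nd, 2nd-last, ...).
Doing the same to "hostingg": "hgogsnti".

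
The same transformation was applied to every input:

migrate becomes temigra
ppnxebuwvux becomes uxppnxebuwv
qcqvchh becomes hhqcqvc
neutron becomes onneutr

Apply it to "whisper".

In each case the input is transformed by: move the last 2 characters to the front (rotate right by 2).
On "whisper" that produces "erwhisp".

erwhisp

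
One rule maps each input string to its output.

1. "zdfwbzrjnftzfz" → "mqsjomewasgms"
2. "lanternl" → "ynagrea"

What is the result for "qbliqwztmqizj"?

doyvdjmgzdvm

Looking at the pairs, the operation is to delete the last character, then shift every letter 13 places forward in the alphabet (wrapping around) — i.e. ROT13.
Working it through for "qbliqwztmqizj": intermediate "qbliqwztmqiz", final "doyvdjmgzdvm".
(Check on "zdfwbzrjnftzfz": → "zdfwbzrjnftzf" → "mqsjomewasgms" ✓)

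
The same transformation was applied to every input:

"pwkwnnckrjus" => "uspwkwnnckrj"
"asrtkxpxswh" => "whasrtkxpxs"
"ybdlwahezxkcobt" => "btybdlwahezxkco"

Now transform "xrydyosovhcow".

owxrydyosovhc

The rule is to move the last 2 characters to the front (rotate right by 2).
"xrydyosovhcow" → "owxrydyosovhc".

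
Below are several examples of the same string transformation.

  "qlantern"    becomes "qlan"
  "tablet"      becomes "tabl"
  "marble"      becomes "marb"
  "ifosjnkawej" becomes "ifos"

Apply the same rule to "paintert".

In each case the input is transformed by: keep only the first 4 characters.
Applying that to "paintert" gives "pain".

pain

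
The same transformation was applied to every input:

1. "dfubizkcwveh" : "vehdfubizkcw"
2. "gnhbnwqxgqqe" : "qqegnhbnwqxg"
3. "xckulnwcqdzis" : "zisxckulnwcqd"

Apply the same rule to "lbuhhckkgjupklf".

klflbuhhckkgjup

Each output is the input with this applied: move the last 3 characters to the front (rotate right by 3).
"lbuhhckkgjupklf" → "klflbuhhckkgjup".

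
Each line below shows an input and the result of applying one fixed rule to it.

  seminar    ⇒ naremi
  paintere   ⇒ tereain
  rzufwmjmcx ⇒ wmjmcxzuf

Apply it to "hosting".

The pattern: delete the first character, then move the first 3 characters to the end (rotate left by 3).
Starting from "hosting": after the first operation, "osting"; after the second, "ingost".
(Check on "seminar": → "eminar" → "naremi" ✓)

ingost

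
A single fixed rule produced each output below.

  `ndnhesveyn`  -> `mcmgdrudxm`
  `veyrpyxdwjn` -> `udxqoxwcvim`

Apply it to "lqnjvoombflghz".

Each output is the input with this applied: shift every letter 1 place backward in the alphabet (wrapping around).
On "lqnjvoombflghz" that produces "kpmiunnlaekfgy".

kpmiunnlaekfgy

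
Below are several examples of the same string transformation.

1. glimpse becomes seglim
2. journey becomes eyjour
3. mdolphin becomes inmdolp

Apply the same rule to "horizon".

What's happening: move the last 2 characters to the front (rotate right by 2), then delete the last character.
Applying both steps to "horizon": "onhoriz", then "onhori".

onhori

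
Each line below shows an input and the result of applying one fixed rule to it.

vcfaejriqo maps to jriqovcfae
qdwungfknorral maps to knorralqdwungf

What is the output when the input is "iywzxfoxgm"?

foxgmiywzx

Rule — swap the front and back halves of the string.
For "iywzxfoxgm" the result is "foxgmiywzx".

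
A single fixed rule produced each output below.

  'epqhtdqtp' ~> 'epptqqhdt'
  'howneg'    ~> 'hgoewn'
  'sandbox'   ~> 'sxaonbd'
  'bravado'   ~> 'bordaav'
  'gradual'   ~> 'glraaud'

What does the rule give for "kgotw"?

kwgto

The transformation: take characters alternately from the front and the back (1st, last, 2nd, 2nd-last, ...).
So "kgotw" becomes "kwgto".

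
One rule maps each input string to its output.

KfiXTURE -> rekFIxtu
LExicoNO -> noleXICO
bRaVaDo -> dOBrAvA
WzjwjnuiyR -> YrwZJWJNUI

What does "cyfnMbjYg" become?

The transformation: move the last 2 characters to the front (rotate right by 2), then flip the case of every letter.
Working it through for "cyfnMbjYg": intermediate "YgcyfnMbj", final "yGCYFNmBJ".

yGCYFNmBJ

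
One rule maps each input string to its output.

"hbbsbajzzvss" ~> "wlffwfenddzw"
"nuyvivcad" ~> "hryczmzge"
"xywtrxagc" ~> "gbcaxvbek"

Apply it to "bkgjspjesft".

xfoknwtniwj

Rule — move the last character to the front, then shift every letter 4 places forward in the alphabet (wrapping around).
Applying that to "bkgjspjesft" gives "xfoknwtniwj".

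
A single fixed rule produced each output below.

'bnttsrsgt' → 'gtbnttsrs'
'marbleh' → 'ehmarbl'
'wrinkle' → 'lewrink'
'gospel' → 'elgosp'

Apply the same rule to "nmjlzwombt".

The transformation: move the last 2 characters to the front (rotate right by 2).
On "nmjlzwombt" that produces "btnmjlzwom".

btnmjlzwom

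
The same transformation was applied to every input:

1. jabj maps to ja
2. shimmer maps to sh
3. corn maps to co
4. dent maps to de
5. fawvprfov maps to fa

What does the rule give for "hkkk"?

Each output is the input with this applied: keep only the first 2 characters.
"hkkk" → "hk".

hk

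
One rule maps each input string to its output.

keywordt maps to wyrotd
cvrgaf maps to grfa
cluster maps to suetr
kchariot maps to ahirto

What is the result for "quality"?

Looking at the pairs, the operation is to delete the first 2 characters, then swap each adjacent pair of characters (1↔2, 3↔4, ...).
For "quality" the result is "latiy".

latiy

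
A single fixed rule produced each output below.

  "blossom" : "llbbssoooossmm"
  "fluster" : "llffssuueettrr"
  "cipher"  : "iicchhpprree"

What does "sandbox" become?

Each output is the input with this applied: swap each adjacent pair of characters (1↔2, 3↔4, ...), then double every character.
Working it through for "sandbox": intermediate "asdnobx", final "aassddnnoobbxx".

aassddnnoobbxx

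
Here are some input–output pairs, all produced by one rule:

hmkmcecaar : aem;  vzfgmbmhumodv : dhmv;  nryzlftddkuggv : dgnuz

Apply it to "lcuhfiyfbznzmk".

Each output is the input with this applied: sort the characters into alphabetical order, then keep one character in every 3, starting at position 2 (positions 2nd, 5th, 8th, ...).
Doing the same to "lcuhfiyfbznzmk": "chluz".
(Check on "vzfgmbmhumodv": → "bdfghmmmouvvz" → "dhmv" ✓)

chluz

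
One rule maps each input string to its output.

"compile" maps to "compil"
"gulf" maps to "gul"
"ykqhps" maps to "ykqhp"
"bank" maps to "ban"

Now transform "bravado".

bravad

Looking at the pairs, the operation is to delete the last character.
On "bravado" that produces "bravad".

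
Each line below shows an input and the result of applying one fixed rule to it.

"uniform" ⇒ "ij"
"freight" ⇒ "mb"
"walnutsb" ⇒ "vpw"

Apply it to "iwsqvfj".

The transformation: shift every letter 5 places backward in the alphabet (wrapping around), then keep one character in every 3, starting at position 2 (positions 2nd, 5th, 8th, ...).
Starting from "iwsqvfj": after the first operation, "drnlqae"; after the second, "rq".
(Check on "uniform": → "pidajmh" → "ij" ✓)

rq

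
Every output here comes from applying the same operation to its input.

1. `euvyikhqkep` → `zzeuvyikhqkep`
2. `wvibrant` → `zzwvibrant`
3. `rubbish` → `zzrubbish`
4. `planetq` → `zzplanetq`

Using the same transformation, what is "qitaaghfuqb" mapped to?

zzqitaaghfuqb

The rule is to prepend "zz".
"qitaaghfuqb" → "zzqitaaghfuqb".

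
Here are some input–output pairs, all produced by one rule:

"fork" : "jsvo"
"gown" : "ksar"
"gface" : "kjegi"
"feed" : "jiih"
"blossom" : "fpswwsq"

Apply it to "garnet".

kevrix

The transformation: shift every letter 4 places forward in the alphabet (wrapping around).
So "garnet" becomes "kevrix".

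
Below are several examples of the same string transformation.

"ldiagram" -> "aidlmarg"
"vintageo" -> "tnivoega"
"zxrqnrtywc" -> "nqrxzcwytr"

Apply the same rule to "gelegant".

elegtnag

The rule is to swap the front and back halves of the string, then reverse the string.
For "gelegant", step one produces "gantgele"; step two turns that into "elegtnag".
(Check on "ldiagram": → "gramldia" → "aidlmarg" ✓)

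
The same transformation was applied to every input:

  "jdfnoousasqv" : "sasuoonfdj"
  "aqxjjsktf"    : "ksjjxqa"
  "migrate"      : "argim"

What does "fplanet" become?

Looking at the pairs, the operation is to reverse the string, then delete the first 2 characters.
Doing the same to "fplanet": "nalpf".

nalpf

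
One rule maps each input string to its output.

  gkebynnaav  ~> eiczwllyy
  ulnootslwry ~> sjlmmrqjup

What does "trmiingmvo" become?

rpkgglekt

The rule is to shift every letter 2 places backward in the alphabet (wrapping around), then delete the last character.
So "trmiingmvo" becomes "rpkgglekt".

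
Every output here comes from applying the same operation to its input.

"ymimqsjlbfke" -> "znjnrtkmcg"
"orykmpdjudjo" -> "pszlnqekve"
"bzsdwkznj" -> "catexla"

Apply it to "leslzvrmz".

The rule is to delete the last 2 characters, then shift every letter 1 place forward in the alphabet (wrapping around).
For "leslzvrmz", step one produces "leslzvr"; step two turns that into "mftmaws".
(Check on "ymimqsjlbfke": → "ymimqsjlbf" → "znjnrtkmcg" ✓)

mftmaws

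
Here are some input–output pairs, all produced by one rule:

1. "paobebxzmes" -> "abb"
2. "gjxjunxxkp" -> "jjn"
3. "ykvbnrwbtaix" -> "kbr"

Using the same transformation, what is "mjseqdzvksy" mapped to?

In each case the input is transformed by: keep every other character starting from the second (positions 2nd, 4th, 6th, ...), then keep only the first 3 characters.
Starting from "mjseqdzvksy": after the first operation, "jedvs"; after the second, "jed".

jed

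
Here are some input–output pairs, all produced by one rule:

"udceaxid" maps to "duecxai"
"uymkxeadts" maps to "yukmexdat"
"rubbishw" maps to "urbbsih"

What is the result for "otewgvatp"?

The pattern: delete the last character, then swap each adjacent pair of characters (1↔2, 3↔4, ...).
Applying both steps to "otewgvatp": "otewgvat", then "towevgta".

towevgta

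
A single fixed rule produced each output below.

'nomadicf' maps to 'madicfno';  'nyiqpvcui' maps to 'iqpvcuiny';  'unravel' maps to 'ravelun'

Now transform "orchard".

chardor

Each output is the input with this applied: move the first 2 characters to the end (rotate left by 2).
For "orchard" the result is "chardor".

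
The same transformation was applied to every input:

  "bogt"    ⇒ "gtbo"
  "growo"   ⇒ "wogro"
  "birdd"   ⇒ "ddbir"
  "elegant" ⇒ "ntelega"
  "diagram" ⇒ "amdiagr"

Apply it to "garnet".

etgarn

The transformation: move the last 2 characters to the front (rotate right by 2).
"garnet" → "etgarn".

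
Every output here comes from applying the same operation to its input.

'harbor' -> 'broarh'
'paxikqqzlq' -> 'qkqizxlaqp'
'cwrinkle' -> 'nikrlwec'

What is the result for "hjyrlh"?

ryljhh

The transformation: swap the front and back halves of the string, then take characters alternately from the front and the back (1st, last, 2nd, 2nd-last, ...).
Working it through for "hjyrlh": intermediate "rlhhjy", final "ryljhh".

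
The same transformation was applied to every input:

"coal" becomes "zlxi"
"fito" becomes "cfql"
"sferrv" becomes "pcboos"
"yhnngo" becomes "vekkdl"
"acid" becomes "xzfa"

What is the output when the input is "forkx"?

Looking at the pairs, the operation is to shift every letter 3 places backward in the alphabet (wrapping around).
On "forkx" that produces "clohu".

clohu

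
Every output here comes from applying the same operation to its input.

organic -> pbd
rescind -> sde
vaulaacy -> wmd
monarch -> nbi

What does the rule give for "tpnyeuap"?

The transformation: shift every letter 1 place forward in the alphabet (wrapping around), then keep one character in every 3, starting at position 1 (positions 1st, 4th, 7th, ...).
On "tpnyeuap": the first step gives "uqozfvbq", and the second then gives "uzb".

uzb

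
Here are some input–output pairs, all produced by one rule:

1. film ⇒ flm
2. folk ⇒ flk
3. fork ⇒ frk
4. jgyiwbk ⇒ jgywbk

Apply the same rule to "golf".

glf

Rule — remove every vowel.
On "golf" that produces "glf".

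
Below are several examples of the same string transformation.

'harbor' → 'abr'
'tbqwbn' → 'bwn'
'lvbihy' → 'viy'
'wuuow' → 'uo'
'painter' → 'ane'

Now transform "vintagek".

The rule is to keep every other character starting from the second (positions 2nd, 4th, 6th, ...).
"vintagek" → "itgk".

itgk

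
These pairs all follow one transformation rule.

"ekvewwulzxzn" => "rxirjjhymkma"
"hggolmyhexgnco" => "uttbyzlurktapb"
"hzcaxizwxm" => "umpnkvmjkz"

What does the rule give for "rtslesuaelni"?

What's happening: shift every letter 13 places forward in the alphabet (wrapping around) — i.e. ROT13.
Doing the same to "rtslesuaelni": "egfyrfhnryav".

egfyrfhnryav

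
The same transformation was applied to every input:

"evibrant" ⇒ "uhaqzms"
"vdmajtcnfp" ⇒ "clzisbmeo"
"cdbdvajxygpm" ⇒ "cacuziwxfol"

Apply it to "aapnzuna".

zomytmz

What's happening: shift every letter 1 place backward in the alphabet (wrapping around), then delete the first character.
Starting from "aapnzuna": after the first operation, "zzomytmz"; after the second, "zomytmz".
(Check on "vdmajtcnfp": → "uclzisbmeo" → "clzisbmeo" ✓)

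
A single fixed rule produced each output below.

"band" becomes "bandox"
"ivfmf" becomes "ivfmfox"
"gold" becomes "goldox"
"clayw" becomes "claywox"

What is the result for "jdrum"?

Rule — append "ox".
Applying that to "jdrum" gives "jdrumox".

jdrumox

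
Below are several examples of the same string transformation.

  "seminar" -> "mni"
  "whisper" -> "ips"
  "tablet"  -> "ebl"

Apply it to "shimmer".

In each case the input is transformed by: take characters alternately from the front and the back (1st, last, 2nd, 2nd-last, ...), then keep only the last 3 characters.
Applying both steps to "shimmer": "srheimm", then "imm".

imm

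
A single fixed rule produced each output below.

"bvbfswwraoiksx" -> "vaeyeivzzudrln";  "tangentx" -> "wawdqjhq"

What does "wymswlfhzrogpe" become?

The rule is to shift every letter 3 places forward in the alphabet (wrapping around), then move the last 2 characters to the front (rotate right by 2).
Applying both steps to "wymswlfhzrogpe": "zbpvzoikcurjsh", then "shzbpvzoikcurj".

shzbpvzoikcurj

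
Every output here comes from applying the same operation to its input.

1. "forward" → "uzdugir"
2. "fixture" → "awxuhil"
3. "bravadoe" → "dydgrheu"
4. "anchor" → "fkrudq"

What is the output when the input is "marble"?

The pattern: shift every letter 3 places forward in the alphabet (wrapping around), then move the first 2 characters to the end (rotate left by 2).
"marble" → "pdueoh" → "ueohpd".

ueohpd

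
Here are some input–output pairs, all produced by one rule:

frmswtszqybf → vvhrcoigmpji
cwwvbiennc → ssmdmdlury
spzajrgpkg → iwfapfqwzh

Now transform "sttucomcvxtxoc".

Rule — take characters alternately from the front and the back (1st, last, 2nd, 2nd-last, ...), then shift every letter 10 places backward in the alphabet (wrapping around).
On "sttucomcvxtxoc": the first step gives "sctotxutcxovmc", and the second then gives "isjejnkjsnelcs".

isjejnkjsnelcs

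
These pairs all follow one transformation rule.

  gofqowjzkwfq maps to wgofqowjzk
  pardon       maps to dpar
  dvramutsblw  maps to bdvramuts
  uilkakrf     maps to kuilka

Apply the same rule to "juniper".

Looking at the pairs, the operation is to delete the last 2 characters, then move the last character to the front.
Applying that to "juniper" gives "pjuni".

pjuni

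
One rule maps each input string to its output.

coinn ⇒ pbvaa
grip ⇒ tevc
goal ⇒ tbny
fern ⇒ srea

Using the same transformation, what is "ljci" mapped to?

Rule — shift every letter 13 places forward in the alphabet (wrapping around) — i.e. ROT13.
"ljci" → "ywpv".

ywpv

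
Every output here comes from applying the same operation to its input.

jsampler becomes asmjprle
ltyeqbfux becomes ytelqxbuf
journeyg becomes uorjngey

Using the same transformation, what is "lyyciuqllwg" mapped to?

yycliguwqll

Rule — move the first 2 characters to the end (rotate left by 2), then take characters alternately from the front and the back (1st, last, 2nd, 2nd-last, ...).
On "lyyciuqllwg" that produces "yycliguwqll".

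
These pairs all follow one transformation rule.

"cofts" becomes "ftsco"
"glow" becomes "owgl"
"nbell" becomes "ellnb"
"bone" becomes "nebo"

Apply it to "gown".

wngo

What's happening: move the first 2 characters to the end (rotate left by 2).
Doing the same to "gown": "wngo".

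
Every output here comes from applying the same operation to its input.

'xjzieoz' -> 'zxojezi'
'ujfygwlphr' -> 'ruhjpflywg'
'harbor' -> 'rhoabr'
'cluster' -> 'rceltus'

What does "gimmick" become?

Rule — reverse the string, then take characters alternately from the front and the back (1st, last, 2nd, 2nd-last, ...).
"gimmick" → "kcimmig" → "kgciimm".

kgciimm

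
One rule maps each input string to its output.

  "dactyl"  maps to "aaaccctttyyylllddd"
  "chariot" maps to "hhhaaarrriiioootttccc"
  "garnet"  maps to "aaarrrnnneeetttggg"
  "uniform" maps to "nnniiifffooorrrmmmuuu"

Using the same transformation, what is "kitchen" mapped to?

Looking at the pairs, the operation is to repeat every character 3 times, then move the first 3 characters to the end (rotate left by 3).
On "kitchen": the first step gives "kkkiiitttccchhheeennn", and the second then gives "iiitttccchhheeennnkkk".

iiitttccchhheeennnkkk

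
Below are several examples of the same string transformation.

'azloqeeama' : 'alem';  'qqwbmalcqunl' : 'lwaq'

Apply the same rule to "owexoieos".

In each case the input is transformed by: move the last character to the front, then keep one character in every 3, starting at position 1 (positions 1st, 4th, 7th, ...).
On "owexoieos" that produces "sei".

sei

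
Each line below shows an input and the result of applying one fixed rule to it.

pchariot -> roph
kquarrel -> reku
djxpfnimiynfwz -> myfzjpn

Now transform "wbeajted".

What's happening: swap the front and back halves of the string, then keep every other character starting from the first (positions 1st, 3rd, 5th, ...).
Doing the same to "wbeajted": "jewe".

jewe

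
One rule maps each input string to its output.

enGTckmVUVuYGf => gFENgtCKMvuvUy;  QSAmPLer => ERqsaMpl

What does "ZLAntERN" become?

rnzlaNTe

Looking at the pairs, the operation is to move the last 2 characters to the front (rotate right by 2), then flip the case of every letter.
Working it through for "ZLAntERN": intermediate "RNZLAntE", final "rnzlaNTe".
(Check on "enGTckmVUVuYGf": → "GfenGTckmVUVuY" → "gFENgtCKMvuvUy" ✓)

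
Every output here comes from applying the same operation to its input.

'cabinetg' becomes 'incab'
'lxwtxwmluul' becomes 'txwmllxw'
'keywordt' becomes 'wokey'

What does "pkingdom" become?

The rule is to delete the last 3 characters, then move the first 3 characters to the end (rotate left by 3).
On "pkingdom" that produces "ngpki".

ngpki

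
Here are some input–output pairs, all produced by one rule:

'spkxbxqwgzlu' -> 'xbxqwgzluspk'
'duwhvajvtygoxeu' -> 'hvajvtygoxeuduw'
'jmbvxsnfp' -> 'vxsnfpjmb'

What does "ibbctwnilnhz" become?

ctwnilnhzibb

Each output is the input with this applied: move the first 3 characters to the end (rotate left by 3).
On "ibbctwnilnhz" that produces "ctwnilnhzibb".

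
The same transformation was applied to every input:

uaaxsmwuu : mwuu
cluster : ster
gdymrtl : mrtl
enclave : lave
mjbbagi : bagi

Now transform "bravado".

The transformation: keep only the last 4 characters.
"bravado" → "vado".

vado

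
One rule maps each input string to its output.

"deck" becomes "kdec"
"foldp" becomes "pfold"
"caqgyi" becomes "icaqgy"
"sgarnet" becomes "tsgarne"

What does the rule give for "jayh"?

hjay

The rule is to move the last character to the front.
Applying that to "jayh" gives "hjay".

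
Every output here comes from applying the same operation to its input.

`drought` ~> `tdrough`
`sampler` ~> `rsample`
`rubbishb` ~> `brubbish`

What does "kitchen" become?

nkitche

Looking at the pairs, the operation is to move the last character to the front.
Doing the same to "kitchen": "nkitche".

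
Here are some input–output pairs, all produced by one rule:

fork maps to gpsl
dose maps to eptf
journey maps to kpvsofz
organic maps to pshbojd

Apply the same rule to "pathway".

qbuixbz

Looking at the pairs, the operation is to shift every letter 1 place forward in the alphabet (wrapping around).
Doing the same to "pathway": "qbuixbz".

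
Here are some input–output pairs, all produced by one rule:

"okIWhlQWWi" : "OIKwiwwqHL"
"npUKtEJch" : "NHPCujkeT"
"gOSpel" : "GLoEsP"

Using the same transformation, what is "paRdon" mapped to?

PNAOrD

The transformation: flip the case of every letter, then take characters alternately from the front and the back (1st, last, 2nd, 2nd-last, ...).
On "paRdon" that produces "PNAOrD".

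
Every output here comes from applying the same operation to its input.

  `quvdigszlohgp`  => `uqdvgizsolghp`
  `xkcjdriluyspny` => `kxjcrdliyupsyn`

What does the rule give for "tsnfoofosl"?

stfnooofls

The rule is to swap each adjacent pair of characters (1↔2, 3↔4, ...).
So "tsnfoofosl" becomes "stfnooofls".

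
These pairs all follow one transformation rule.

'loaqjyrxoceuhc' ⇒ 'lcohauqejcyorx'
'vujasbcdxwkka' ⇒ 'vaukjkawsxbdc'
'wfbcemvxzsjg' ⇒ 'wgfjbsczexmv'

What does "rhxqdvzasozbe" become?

What's happening: take characters alternately from the front and the back (1st, last, 2nd, 2nd-last, ...).
So "rhxqdvzasozbe" becomes "rehbxzqodsvaz".

rehbxzqodsvaz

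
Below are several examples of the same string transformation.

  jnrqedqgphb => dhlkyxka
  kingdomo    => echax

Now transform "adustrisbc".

uxomnlc

In each case the input is transformed by: shift every letter 6 places backward in the alphabet (wrapping around), then delete the last 3 characters.
Starting from "adustrisbc": after the first operation, "uxomnlcmvw"; after the second, "uxomnlc".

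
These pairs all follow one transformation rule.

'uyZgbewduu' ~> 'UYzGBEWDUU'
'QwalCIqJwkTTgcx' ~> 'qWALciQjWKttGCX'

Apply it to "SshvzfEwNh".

sSHVZFeWnH

Looking at the pairs, the operation is to flip the case of every letter.
"SshvzfEwNh" → "sSHVZFeWnH".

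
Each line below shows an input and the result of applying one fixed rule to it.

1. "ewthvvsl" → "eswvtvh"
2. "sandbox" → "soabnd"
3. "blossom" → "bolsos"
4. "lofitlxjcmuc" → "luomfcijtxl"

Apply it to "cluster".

celtus

Rule — delete the last character, then take characters alternately from the front and the back (1st, last, 2nd, 2nd-last, ...).
Working it through for "cluster": intermediate "cluste", final "celtus".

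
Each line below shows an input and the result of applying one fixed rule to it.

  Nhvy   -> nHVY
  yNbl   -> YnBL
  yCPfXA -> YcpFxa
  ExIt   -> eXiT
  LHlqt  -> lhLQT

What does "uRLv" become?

UrlV

Rule — flip the case of every letter.
"uRLv" → "UrlV".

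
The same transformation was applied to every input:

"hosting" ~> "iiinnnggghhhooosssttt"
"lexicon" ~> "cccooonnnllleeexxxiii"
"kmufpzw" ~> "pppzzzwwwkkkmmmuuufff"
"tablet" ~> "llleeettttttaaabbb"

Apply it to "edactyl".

tttyyyllleeedddaaaccc

The rule is to move the last 3 characters to the front (rotate right by 3), then repeat every character 3 times.
Applying both steps to "edactyl": "tyledac", then "tttyyyllleeedddaaaccc".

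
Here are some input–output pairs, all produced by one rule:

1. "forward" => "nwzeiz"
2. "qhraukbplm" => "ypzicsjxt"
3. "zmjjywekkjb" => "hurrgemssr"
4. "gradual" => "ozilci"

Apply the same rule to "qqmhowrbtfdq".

The rule is to delete the last character, then shift every letter 8 places forward in the alphabet (wrapping around).
For "qqmhowrbtfdq", step one produces "qqmhowrbtfd"; step two turns that into "yyupwezjbnl".

yyupwezjbnl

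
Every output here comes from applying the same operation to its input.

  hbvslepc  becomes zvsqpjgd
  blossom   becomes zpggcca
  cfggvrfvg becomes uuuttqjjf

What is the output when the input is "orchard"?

vrqoffc

The pattern: shift every letter 12 places backward in the alphabet (wrapping around), then sort the characters into reverse alphabetical order.
For "orchard", step one produces "cfqvofr"; step two turns that into "vrqoffc".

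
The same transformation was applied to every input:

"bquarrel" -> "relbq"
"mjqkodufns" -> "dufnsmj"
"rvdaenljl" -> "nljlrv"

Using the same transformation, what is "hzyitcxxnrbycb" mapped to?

Rule — move the first 2 characters to the end (rotate left by 2), then delete the first 3 characters.
Starting from "hzyitcxxnrbycb": after the first operation, "yitcxxnrbycbhz"; after the second, "cxxnrbycbhz".
(Check on "rvdaenljl": → "daenljlrv" → "nljlrv" ✓)

cxxnrbycbhz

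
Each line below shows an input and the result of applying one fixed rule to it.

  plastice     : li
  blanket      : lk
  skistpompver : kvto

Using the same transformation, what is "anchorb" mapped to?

no

Rule — take characters alternately from the front and the back (1st, last, 2nd, 2nd-last, ...), then keep one character in every 3, starting at position 3 (positions 3rd, 6th, 9th, ...).
Working it through for "anchorb": intermediate "abnrcoh", final "no".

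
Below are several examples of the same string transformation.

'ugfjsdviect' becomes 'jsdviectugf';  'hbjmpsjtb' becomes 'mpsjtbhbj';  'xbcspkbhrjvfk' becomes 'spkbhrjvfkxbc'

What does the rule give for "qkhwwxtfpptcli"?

Rule — move the first 3 characters to the end (rotate left by 3).
For "qkhwwxtfpptcli" the result is "wwxtfpptcliqkh".

wwxtfpptcliqkh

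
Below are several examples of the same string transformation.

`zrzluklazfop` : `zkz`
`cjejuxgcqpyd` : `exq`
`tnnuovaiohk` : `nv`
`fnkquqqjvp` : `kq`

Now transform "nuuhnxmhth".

ux

Rule — delete the last 3 characters, then keep one character in every 3, starting at position 3 (positions 3rd, 6th, 9th, ...).
Applying both steps to "nuuhnxmhth": "nuuhnxm", then "ux".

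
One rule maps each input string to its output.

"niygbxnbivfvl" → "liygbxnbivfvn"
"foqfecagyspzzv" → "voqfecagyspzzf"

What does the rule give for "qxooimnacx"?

The pattern: swap the first and last characters.
"qxooimnacx" → "xxooimnacq".

xxooimnacq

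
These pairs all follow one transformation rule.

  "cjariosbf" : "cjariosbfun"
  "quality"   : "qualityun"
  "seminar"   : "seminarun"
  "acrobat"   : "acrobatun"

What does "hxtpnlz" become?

The pattern: append "un".
On "hxtpnlz" that produces "hxtpnlzun".

hxtpnlzun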